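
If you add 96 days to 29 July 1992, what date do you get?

November 2, 1992

Jul has 31 days: +3 → Aug 1, 1992 (93 left).
Aug has 31 days: +31 → Sep 1, 1992 (62 left).
Sep has 30 days: +30 → Oct 1, 1992 (32 left).
Oct has 31 days: +31 → Nov 1, 1992 (1 left).
+1 → Nov 2, 1992.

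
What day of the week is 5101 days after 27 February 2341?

Tuesday

First find the weekday of Feb 27, 2341. Doomsday rule: the anchor day for the 2300s is Wednesday. For year 41: 41÷12 = 3 r 5, and 5÷4 = 1, so 3+5+1 = 9.
Wednesday + 9 ≡ Friday — that's 2341's doomsday.
In February the doomsday date is Feb 28 (2341 is not a leap year).
Feb 27 is 1 day before Feb 28; 1 mod 7 = 1, so Friday − 1 = Thursday.
5101 mod 7 = 5, so 5101 days after a Thursday is Thursday + 5 = Tuesday.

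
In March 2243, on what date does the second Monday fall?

March 1, 2243 is a Wednesday.
The first Monday is therefore March 6 (5 days later).
The second Monday is 6 + 1×7 = March 13.

March 13, 2243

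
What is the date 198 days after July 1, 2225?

January 15, 2226

Jul has 31 days: +31 → Aug 1, 2225 (167 left).
Aug has 31 days: +31 → Sep 1, 2225 (136 left).
Sep has 30 days: +30 → Oct 1, 2225 (106 left).
Oct has 31 days: +31 → Nov 1, 2225 (75 left).
Nov has 30 days: +30 → Dec 1, 2225 (45 left).
Dec has 31 days: +31 → Jan 1, 2226 (14 left).
+14 → Jan 15, 2226.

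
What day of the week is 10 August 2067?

Wednesday

January 1, 2067 is a Saturday.
Jan 1, 2067 → Feb 1, 2067: 31 days (January has 31).
Feb 1, 2067 → Mar 1, 2067: 28 days (February has 28).
Mar 1, 2067 → Apr 1, 2067: 31 days (March has 31).
Apr 1, 2067 → May 1, 2067: 30 days (April has 30).
May 1, 2067 → Jun 1, 2067: 31 days (May has 31).
Jun 1, 2067 → Jul 1, 2067: 30 days (June has 30).
Jul 1, 2067 → Aug 1, 2067: 31 days (July has 31).
Aug 1, 2067 → Aug 10, 2067: 9 days.
Total: 221 days.
221 mod 7 = 4, so Saturday + 4 = Wednesday.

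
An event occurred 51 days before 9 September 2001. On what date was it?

July 20, 2001

−9 → Aug 31, 2001 (end of Aug, 31 days; 42 left).
−31 → Jul 31, 2001 (end of Jul, 31 days; 11 left).
−11 → Jul 20, 2001.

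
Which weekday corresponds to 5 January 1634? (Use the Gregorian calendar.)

Doomsday rule: the anchor day for the 1600s is Tuesday. For year 34: 34÷12 = 2 r 10, and 10÷4 = 2, so 2+10+2 = 14.
Tuesday + 14 ≡ Tuesday — that's 1634's doomsday.
In January the doomsday date is Jan 3 (1634 is not a leap year).
Jan 5 is 2 days after Jan 3; 2 mod 7 = 2, so Tuesday + 2 = Thursday.

Thursday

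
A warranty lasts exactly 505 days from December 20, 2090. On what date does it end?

+365 (one year) → Dec 20, 2091 (140 left).
Dec has 31 days: +12 → Jan 1, 2092 (128 left).
Jan has 31 days: +31 → Feb 1, 2092 (97 left).
Feb has 29 days: +29 → Mar 1, 2092 (68 left).
Mar has 31 days: +31 → Apr 1, 2092 (37 left).
Apr has 30 days: +30 → May 1, 2092 (7 left).
+7 → May 8, 2092.

May 8, 2092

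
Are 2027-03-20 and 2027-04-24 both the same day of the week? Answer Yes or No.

Yes

From Mar 20, 2027 to Apr 24, 2027 is 35 days.
35 mod 7 = 0, so they are the same weekday.
(Mar 20, 2027 is a Saturday; Apr 24, 2027 is a Saturday.)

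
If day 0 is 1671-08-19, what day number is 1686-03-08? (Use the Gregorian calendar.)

Aug 19, 1671 → Aug 19, 1672: 366 days (Feb 29, 1672 is in that span).
Aug 19, 1672 → Aug 19, 1673: 365 days.
Aug 19, 1673 → Aug 19, 1674: 365 days.
Aug 19, 1674 → Aug 19, 1675: 365 days.
Aug 19, 1675 → Aug 19, 1676: 366 days (Feb 29, 1676 is in that span).
Aug 19, 1676 → Aug 19, 1677: 365 days.
Aug 19, 1677 → Aug 19, 1678: 365 days.
Aug 19, 1678 → Aug 19, 1679: 365 days.
Aug 19, 1679 → Aug 19, 1680: 366 days (Feb 29, 1680 is in that span).
Aug 19, 1680 → Aug 19, 1681: 365 days.
Aug 19, 1681 → Aug 19, 1682: 365 days.
Aug 19, 1682 → Aug 19, 1683: 365 days.
Aug 19, 1683 → Aug 19, 1684: 366 days (Feb 29, 1684 is in that span).
Aug 19, 1684 → Aug 19, 1685: 365 days.
Aug 19, 1685 → Sep 19, 1685: 31 days (August has 31).
Sep 19, 1685 → Oct 19, 1685: 30 days (September has 30).
Oct 19, 1685 → Nov 19, 1685: 31 days (October has 31).
Nov 19, 1685 → Dec 19, 1685: 30 days (November has 30).
Dec 19, 1685 → Jan 19, 1686: 31 days (December has 31).
Jan 19, 1686 → Feb 19, 1686: 31 days (January has 31).
Feb 19, 1686 → Mar 8, 1686: 17 days.
Total: 5315 days.

5315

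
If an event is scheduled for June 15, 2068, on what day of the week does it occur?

Doomsday rule: the anchor day for the 2000s is Tuesday. For year 68: 68÷12 = 5 r 8, and 8÷4 = 2, so 5+8+2 = 15.
Tuesday + 15 ≡ Wednesday — that's 2068's doomsday.
In June the doomsday date is Jun 6.
Jun 15 is 9 days after Jun 6; 9 mod 7 = 2, so Wednesday + 2 = Friday.

Friday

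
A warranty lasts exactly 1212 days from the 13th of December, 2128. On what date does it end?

April 8, 2132

+365 (one year) → Dec 13, 2129 (847 left).
+365 (one year) → Dec 13, 2130 (482 left).
+365 (one year) → Dec 13, 2131 (117 left).
Dec has 31 days: +19 → Jan 1, 2132 (98 left).
Jan has 31 days: +31 → Feb 1, 2132 (67 left).
Feb has 29 days: +29 → Mar 1, 2132 (38 left).
Mar has 31 days: +31 → Apr 1, 2132 (7 left).
+7 → Apr 8, 2132.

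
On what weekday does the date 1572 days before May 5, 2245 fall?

Thursday

First find the weekday of May 5, 2245. Doomsday rule: the anchor day for the 2200s is Friday. For year 45: 45÷12 = 3 r 9, and 9÷4 = 2, so 3+9+2 = 14.
Friday + 14 ≡ Friday — that's 2245's doomsday.
In May the doomsday date is May 9.
May 5 is 4 days before May 9; 4 mod 7 = 4, so Friday − 4 = Monday.
1572 mod 7 = 4, so 1572 days before a Monday is Monday − 4 = Thursday.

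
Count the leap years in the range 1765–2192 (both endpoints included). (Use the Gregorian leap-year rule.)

104

Multiples of 4 in [1765,2192]: 107.
Of those, multiples of 100: 4 (not leap unless ÷400).
Multiples of 400: 1.
Leap years = 107 − 4 + 1 = 104.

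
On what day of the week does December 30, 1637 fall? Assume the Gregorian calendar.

Wednesday

Doomsday rule: the anchor day for the 1600s is Tuesday. For year 37: 37÷12 = 3 r 1, and 1÷4 = 0, so 3+1+0 = 4.
Tuesday + 4 ≡ Saturday — that's 1637's doomsday.
In December the doomsday date is Dec 12.
Dec 30 is 18 days after Dec 12; 18 mod 7 = 4, so Saturday + 4 = Wednesday.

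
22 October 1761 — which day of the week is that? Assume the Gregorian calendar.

Thursday

Doomsday rule: the anchor day for the 1700s is Sunday. For year 61: 61÷12 = 5 r 1, and 1÷4 = 0, so 5+1+0 = 6.
Sunday + 6 ≡ Saturday — that's 1761's doomsday.
In October the doomsday date is Oct 10.
Oct 22 is 12 days after Oct 10; 12 mod 7 = 5, so Saturday + 5 = Thursday.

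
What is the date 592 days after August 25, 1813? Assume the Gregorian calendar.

+365 (one year) → Aug 25, 1814 (227 left).
Aug has 31 days: +7 → Sep 1, 1814 (220 left).
Sep has 30 days: +30 → Oct 1, 1814 (190 left).
Oct has 31 days: +31 → Nov 1, 1814 (159 left).
Nov has 30 days: +30 → Dec 1, 1814 (129 left).
Dec has 31 days: +31 → Jan 1, 1815 (98 left).
Jan has 31 days: +31 → Feb 1, 1815 (67 left).
Feb has 28 days: +28 → Mar 1, 1815 (39 left).
Mar has 31 days: +31 → Apr 1, 1815 (8 left).
+8 → Apr 9, 1815.

April 9, 1815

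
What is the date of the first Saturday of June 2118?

June 1, 2118 is a Wednesday.
The first Saturday is therefore June 4 (3 days later).

June 4, 2118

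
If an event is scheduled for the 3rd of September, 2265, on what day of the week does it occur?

Doomsday rule: the anchor day for the 2200s is Friday. For year 65: 65÷12 = 5 r 5, and 5÷4 = 1, so 5+5+1 = 11.
Friday + 11 ≡ Tuesday — that's 2265's doomsday.
In September the doomsday date is Sep 5.
Sep 3 is 2 days before Sep 5; 2 mod 7 = 2, so Tuesday − 2 = Sunday.

Sunday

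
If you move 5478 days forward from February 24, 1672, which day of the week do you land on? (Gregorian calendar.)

Sunday

First find the weekday of Feb 24, 1672. Doomsday rule: the anchor day for the 1600s is Tuesday. For year 72: 72÷12 = 6 r 0, and 0÷4 = 0, so 6+0+0 = 6.
Tuesday + 6 ≡ Monday — that's 1672's doomsday.
In February the doomsday date is Feb 29 (1672 is a leap year (divisible by 4)).
Feb 24 is 5 days before Feb 29; 5 mod 7 = 5, so Monday − 5 = Wednesday.
5478 mod 7 = 4, so 5478 days after a Wednesday is Wednesday + 4 = Sunday.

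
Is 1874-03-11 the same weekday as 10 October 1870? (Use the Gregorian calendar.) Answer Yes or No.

No

From Oct 10, 1870 to Mar 11, 1874 is 1248 days.
1248 mod 7 = 2, so they are different weekdays.
(Oct 10, 1870 is a Monday; Mar 11, 1874 is a Wednesday.)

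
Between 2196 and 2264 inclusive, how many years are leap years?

17

Multiples of 4 in [2196,2264]: 18.
Of those, multiples of 100: 1 (not leap unless ÷400).
Multiples of 400: 0.
Leap years = 18 − 1 + 0 = 17.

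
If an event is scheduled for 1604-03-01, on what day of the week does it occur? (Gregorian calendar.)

Doomsday rule: the anchor day for the 1600s is Tuesday. For year 04: 4÷12 = 0 r 4, and 4÷4 = 1, so 0+4+1 = 5.
Tuesday + 5 ≡ Sunday — that's 1604's doomsday.
In March the doomsday date is Mar 14.
Mar 1 is 13 days before Mar 14; 13 mod 7 = 6, so Sunday − 6 = Monday.

Monday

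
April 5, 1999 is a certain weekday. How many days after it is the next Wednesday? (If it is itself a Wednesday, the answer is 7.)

2

Apr 5, 1999 is a Monday.
From Monday to the next Wednesday is 2 days.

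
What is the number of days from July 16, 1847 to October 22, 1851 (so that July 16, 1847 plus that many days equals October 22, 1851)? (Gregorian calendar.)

Jul 16, 1847 → Jul 16, 1848: 366 days (Feb 29, 1848 is in that span).
Jul 16, 1848 → Jul 16, 1849: 365 days.
Jul 16, 1849 → Jul 16, 1850: 365 days.
Jul 16, 1850 → Jul 16, 1851: 365 days.
Jul 16, 1851 → Aug 16, 1851: 31 days (July has 31).
Aug 16, 1851 → Sep 16, 1851: 31 days (August has 31).
Sep 16, 1851 → Oct 16, 1851: 30 days (September has 30).
Oct 16, 1851 → Oct 22, 1851: 6 days.
Total: 1559 days.

1559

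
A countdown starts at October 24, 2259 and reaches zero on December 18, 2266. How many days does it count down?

2612

Oct 24, 2259 → Oct 24, 2260: 366 days (Feb 29, 2260 is in that span).
Oct 24, 2260 → Oct 24, 2261: 365 days.
Oct 24, 2261 → Oct 24, 2262: 365 days.
Oct 24, 2262 → Oct 24, 2263: 365 days.
Oct 24, 2263 → Oct 24, 2264: 366 days (Feb 29, 2264 is in that span).
Oct 24, 2264 → Oct 24, 2265: 365 days.
Oct 24, 2265 → Oct 24, 2266: 365 days.
Oct 24, 2266 → Nov 24, 2266: 31 days (October has 31).
Nov 24, 2266 → Dec 18, 2266: 24 days.
Total: 2612 days.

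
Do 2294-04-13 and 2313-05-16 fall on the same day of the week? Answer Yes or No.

Yes

From Apr 13, 2294 to May 16, 2313 is 6972 days.
6972 mod 7 = 0, so they are the same weekday.
(Apr 13, 2294 is a Friday; May 16, 2313 is a Friday.)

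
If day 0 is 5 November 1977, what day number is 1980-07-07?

Nov 5, 1977 → Nov 5, 1978: 365 days.
Nov 5, 1978 → Nov 5, 1979: 365 days.
Nov 5, 1979 → Dec 5, 1979: 30 days (November has 30).
Dec 5, 1979 → Jan 5, 1980: 31 days (December has 31).
Jan 5, 1980 → Feb 5, 1980: 31 days (January has 31).
Feb 5, 1980 → Mar 5, 1980: 29 days (February has 29).
Mar 5, 1980 → Apr 5, 1980: 31 days (March has 31).
Apr 5, 1980 → May 5, 1980: 30 days (April has 30).
May 5, 1980 → Jun 5, 1980: 31 days (May has 31).
Jun 5, 1980 → Jul 5, 1980: 30 days (June has 30).
Jul 5, 1980 → Jul 7, 1980: 2 days.
Total: 975 days.

975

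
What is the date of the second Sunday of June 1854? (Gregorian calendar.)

June 1, 1854 is a Thursday.
The first Sunday is therefore June 4 (3 days later).
The second Sunday is 4 + 1×7 = June 11.

June 11, 1854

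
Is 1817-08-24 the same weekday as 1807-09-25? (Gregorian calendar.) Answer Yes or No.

From Sep 25, 1807 to Aug 24, 1817 is 3621 days.
3621 mod 7 = 2, so they are different weekdays.
(Sep 25, 1807 is a Friday; Aug 24, 1817 is a Sunday.)

No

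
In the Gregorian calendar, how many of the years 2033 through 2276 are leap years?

Multiples of 4 in [2033,2276]: 61.
Of those, multiples of 100: 2 (not leap unless ÷400).
Multiples of 400: 0.
Leap years = 61 − 2 + 0 = 59.

59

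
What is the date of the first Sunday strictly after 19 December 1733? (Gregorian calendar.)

Dec 19, 1733 is a Saturday.
From Saturday to the next Sunday is 1 day.
Dec 19, 1733 + 1 = Dec 20, 1733.

December 20, 1733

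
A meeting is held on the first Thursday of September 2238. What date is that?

September 6, 2238

September 1, 2238 is a Saturday.
The first Thursday is therefore September 6 (5 days later).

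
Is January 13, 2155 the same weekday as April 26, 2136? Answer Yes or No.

From Apr 26, 2136 to Jan 13, 2155 is 6836 days.
6836 mod 7 = 4, so they are different weekdays.
(Apr 26, 2136 is a Thursday; Jan 13, 2155 is a Monday.)

No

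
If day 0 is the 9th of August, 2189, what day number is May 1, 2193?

1361

Aug 9, 2189 → Aug 9, 2190: 365 days.
Aug 9, 2190 → Aug 9, 2191: 365 days.
Aug 9, 2191 → Aug 9, 2192: 366 days (Feb 29, 2192 is in that span).
Aug 9, 2192 → Sep 9, 2192: 31 days (August has 31).
Sep 9, 2192 → Oct 9, 2192: 30 days (September has 30).
Oct 9, 2192 → Nov 9, 2192: 31 days (October has 31).
Nov 9, 2192 → Dec 9, 2192: 30 days (November has 30).
Dec 9, 2192 → Jan 9, 2193: 31 days (December has 31).
Jan 9, 2193 → Feb 9, 2193: 31 days (January has 31).
Feb 9, 2193 → Mar 9, 2193: 28 days (February has 28).
Mar 9, 2193 → Apr 9, 2193: 31 days (March has 31).
Apr 9, 2193 → May 1, 2193: 22 days.
Total: 1361 days.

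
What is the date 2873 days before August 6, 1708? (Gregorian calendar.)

−366 (one year; includes Feb 29, 1708) → Aug 6, 1707 (2507 left).
−365 (one year) → Aug 6, 1706 (2142 left).
−365 (one year) → Aug 6, 1705 (1777 left).
−365 (one year) → Aug 6, 1704 (1412 left).
−366 (one year; includes Feb 29, 1704) → Aug 6, 1703 (1046 left).
−365 (one year) → Aug 6, 1702 (681 left).
−365 (one year) → Aug 6, 1701 (316 left).
−6 → Jul 31, 1701 (end of Jul, 31 days; 310 left).
−31 → Jun 30, 1701 (end of Jun, 30 days; 279 left).
−30 → May 31, 1701 (end of May, 31 days; 249 left).
−31 → Apr 30, 1701 (end of Apr, 30 days; 218 left).
−30 → Mar 31, 1701 (end of Mar, 31 days; 188 left).
−31 → Feb 28, 1701 (end of Feb, 28 days; 157 left).
−28 → Jan 31, 1701 (end of Jan, 31 days; 129 left).
−31 → Dec 31, 1700 (end of Dec, 31 days; 98 left).
−31 → Nov 30, 1700 (end of Nov, 30 days; 67 left).
−30 → Oct 31, 1700 (end of Oct, 31 days; 37 left).
−31 → Sep 30, 1700 (end of Sep, 30 days; 6 left).
−6 → Sep 24, 1700.

September 24, 1700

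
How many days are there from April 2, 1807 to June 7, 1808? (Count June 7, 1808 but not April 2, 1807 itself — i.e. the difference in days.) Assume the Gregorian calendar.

432

Apr 2, 1807 → Apr 2, 1808: 366 days (Feb 29, 1808 is in that span).
Apr 2, 1808 → May 2, 1808: 30 days (April has 30).
May 2, 1808 → Jun 2, 1808: 31 days (May has 31).
Jun 2, 1808 → Jun 7, 1808: 5 days.
Total: 432 days.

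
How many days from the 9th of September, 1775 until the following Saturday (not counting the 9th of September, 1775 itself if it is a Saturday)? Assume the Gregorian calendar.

7

Sep 9, 1775 is a Saturday.
From Saturday to the next Saturday is 7 days.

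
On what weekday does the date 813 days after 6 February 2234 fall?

Friday

Feb 6, 2234 is a Thursday.
813 mod 7 = 1, so 813 days after a Thursday is Thursday + 1 = Friday.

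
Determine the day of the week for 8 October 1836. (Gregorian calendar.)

Saturday

Doomsday rule: the anchor day for the 1800s is Friday. For year 36: 36÷12 = 3 r 0, and 0÷4 = 0, so 3+0+0 = 3.
Friday + 3 ≡ Monday — that's 1836's doomsday.
In October the doomsday date is Oct 10.
Oct 8 is 2 days before Oct 10; 2 mod 7 = 2, so Monday − 2 = Saturday.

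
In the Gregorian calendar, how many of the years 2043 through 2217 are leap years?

42

Multiples of 4 in [2043,2217]: 44.
Of those, multiples of 100: 2 (not leap unless ÷400).
Multiples of 400: 0.
Leap years = 44 − 2 + 0 = 42.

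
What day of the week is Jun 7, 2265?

Doomsday rule: the anchor day for the 2200s is Friday. For year 65: 65÷12 = 5 r 5, and 5÷4 = 1, so 5+5+1 = 11.
Friday + 11 ≡ Tuesday — that's 2265's doomsday.
In June the doomsday date is Jun 6.
Jun 7 is 1 day after Jun 6; 1 mod 7 = 1, so Tuesday + 1 = Wednesday.

Wednesday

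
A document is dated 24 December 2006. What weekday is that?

January 1, 2006 is a Sunday.
Jan 1, 2006 → Feb 1, 2006: 31 days (January has 31).
Feb 1, 2006 → Mar 1, 2006: 28 days (February has 28).
Mar 1, 2006 → Apr 1, 2006: 31 days (March has 31).
Apr 1, 2006 → May 1, 2006: 30 days (April has 30).
May 1, 2006 → Jun 1, 2006: 31 days (May has 31).
Jun 1, 2006 → Jul 1, 2006: 30 days (June has 30).
Jul 1, 2006 → Aug 1, 2006: 31 days (July has 31).
Aug 1, 2006 → Sep 1, 2006: 31 days (August has 31).
Sep 1, 2006 → Oct 1, 2006: 30 days (September has 30).
Oct 1, 2006 → Nov 1, 2006: 31 days (October has 31).
Nov 1, 2006 → Dec 1, 2006: 30 days (November has 30).
Dec 1, 2006 → Dec 24, 2006: 23 days.
Total: 357 days.
357 mod 7 = 0, so Sunday + 0 = Sunday.

Sunday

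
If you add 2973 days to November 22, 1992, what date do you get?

+365 (one year) → Nov 22, 1993 (2608 left).
+365 (one year) → Nov 22, 1994 (2243 left).
+365 (one year) → Nov 22, 1995 (1878 left).
+366 (one year; includes Feb 29, 1996) → Nov 22, 1996 (1512 left).
+365 (one year) → Nov 22, 1997 (1147 left).
+365 (one year) → Nov 22, 1998 (782 left).
+365 (one year) → Nov 22, 1999 (417 left).
+366 (one year; includes Feb 29, 2000) → Nov 22, 2000 (51 left).
Nov has 30 days: +9 → Dec 1, 2000 (42 left).
Dec has 31 days: +31 → Jan 1, 2001 (11 left).
+11 → Jan 12, 2001.

January 12, 2001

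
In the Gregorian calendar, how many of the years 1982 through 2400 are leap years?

102

Multiples of 4 in [1982,2400]: 105.
Of those, multiples of 100: 5 (not leap unless ÷400).
Multiples of 400: 2.
Leap years = 105 − 5 + 2 = 102.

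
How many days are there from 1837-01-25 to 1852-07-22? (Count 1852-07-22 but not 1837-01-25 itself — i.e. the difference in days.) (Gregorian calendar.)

5657

Jan 25, 1837 → Jan 25, 1838: 365 days.
Jan 25, 1838 → Jan 25, 1839: 365 days.
Jan 25, 1839 → Jan 25, 1840: 365 days.
Jan 25, 1840 → Jan 25, 1841: 366 days (Feb 29, 1840 is in that span).
Jan 25, 1841 → Jan 25, 1842: 365 days.
Jan 25, 1842 → Jan 25, 1843: 365 days.
Jan 25, 1843 → Jan 25, 1844: 365 days.
Jan 25, 1844 → Jan 25, 1845: 366 days (Feb 29, 1844 is in that span).
Jan 25, 1845 → Jan 25, 1846: 365 days.
Jan 25, 1846 → Jan 25, 1847: 365 days.
Jan 25, 1847 → Jan 25, 1848: 365 days.
Jan 25, 1848 → Jan 25, 1849: 366 days (Feb 29, 1848 is in that span).
Jan 25, 1849 → Jan 25, 1850: 365 days.
Jan 25, 1850 → Jan 25, 1851: 365 days.
Jan 25, 1851 → Jan 25, 1852: 365 days.
Jan 25, 1852 → Feb 25, 1852: 31 days (January has 31).
Feb 25, 1852 → Mar 25, 1852: 29 days (February has 29).
Mar 25, 1852 → Apr 25, 1852: 31 days (March has 31).
Apr 25, 1852 → May 25, 1852: 30 days (April has 30).
May 25, 1852 → Jun 25, 1852: 31 days (May has 31).
Jun 25, 1852 → Jul 22, 1852: 27 days.
Total: 5657 days.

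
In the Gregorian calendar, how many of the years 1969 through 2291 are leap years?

Multiples of 4 in [1969,2291]: 80.
Of those, multiples of 100: 3 (not leap unless ÷400).
Multiples of 400: 1.
Leap years = 80 − 3 + 1 = 78.

78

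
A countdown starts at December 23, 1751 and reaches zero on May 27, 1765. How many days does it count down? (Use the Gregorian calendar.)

Dec 23, 1751 → Dec 23, 1752: 366 days (Feb 29, 1752 is in that span).
Dec 23, 1752 → Dec 23, 1753: 365 days.
Dec 23, 1753 → Dec 23, 1754: 365 days.
Dec 23, 1754 → Dec 23, 1755: 365 days.
Dec 23, 1755 → Dec 23, 1756: 366 days (Feb 29, 1756 is in that span).
Dec 23, 1756 → Dec 23, 1757: 365 days.
Dec 23, 1757 → Dec 23, 1758: 365 days.
Dec 23, 1758 → Dec 23, 1759: 365 days.
Dec 23, 1759 → Dec 23, 1760: 366 days (Feb 29, 1760 is in that span).
Dec 23, 1760 → Dec 23, 1761: 365 days.
Dec 23, 1761 → Dec 23, 1762: 365 days.
Dec 23, 1762 → Dec 23, 1763: 365 days.
Dec 23, 1763 → Dec 23, 1764: 366 days (Feb 29, 1764 is in that span).
Dec 23, 1764 → Jan 23, 1765: 31 days (December has 31).
Jan 23, 1765 → Feb 23, 1765: 31 days (January has 31).
Feb 23, 1765 → Mar 23, 1765: 28 days (February has 28).
Mar 23, 1765 → Apr 23, 1765: 31 days (March has 31).
Apr 23, 1765 → May 23, 1765: 30 days (April has 30).
May 23, 1765 → May 27, 1765: 4 days.
Total: 4904 days.

4904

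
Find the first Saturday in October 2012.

October 1, 2012 is a Monday.
The first Saturday is therefore October 6 (5 days later).

October 6, 2012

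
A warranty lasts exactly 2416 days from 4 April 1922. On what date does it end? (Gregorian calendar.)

+365 (one year) → Apr 4, 1923 (2051 left).
+366 (one year; includes Feb 29, 1924) → Apr 4, 1924 (1685 left).
+365 (one year) → Apr 4, 1925 (1320 left).
+365 (one year) → Apr 4, 1926 (955 left).
+365 (one year) → Apr 4, 1927 (590 left).
+366 (one year; includes Feb 29, 1928) → Apr 4, 1928 (224 left).
Apr has 30 days: +27 → May 1, 1928 (197 left).
May has 31 days: +31 → Jun 1, 1928 (166 left).
Jun has 30 days: +30 → Jul 1, 1928 (136 left).
Jul has 31 days: +31 → Aug 1, 1928 (105 left).
Aug has 31 days: +31 → Sep 1, 1928 (74 left).
Sep has 30 days: +30 → Oct 1, 1928 (44 left).
Oct has 31 days: +31 → Nov 1, 1928 (13 left).
+13 → Nov 14, 1928.

November 14, 1928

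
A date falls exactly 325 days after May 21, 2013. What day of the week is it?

First find the weekday of May 21, 2013. Doomsday rule: the anchor day for the 2000s is Tuesday. For year 13: 13÷12 = 1 r 1, and 1÷4 = 0, so 1+1+0 = 2.
Tuesday + 2 ≡ Thursday — that's 2013's doomsday.
In May the doomsday date is May 9.
May 21 is 12 days after May 9; 12 mod 7 = 5, so Thursday + 5 = Tuesday.
325 mod 7 = 3, so 325 days after a Tuesday is Tuesday + 3 = Friday.

Friday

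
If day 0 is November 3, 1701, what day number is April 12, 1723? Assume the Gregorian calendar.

Nov 3, 1701 → Nov 3, 1702: 365 days.
Nov 3, 1702 → Nov 3, 1703: 365 days.
Nov 3, 1703 → Nov 3, 1704: 366 days (Feb 29, 1704 is in that span).
Nov 3, 1704 → Nov 3, 1705: 365 days.
Nov 3, 1705 → Nov 3, 1706: 365 days.
Nov 3, 1706 → Nov 3, 1707: 365 days.
Nov 3, 1707 → Nov 3, 1708: 366 days (Feb 29, 1708 is in that span).
Nov 3, 1708 → Nov 3, 1709: 365 days.
Nov 3, 1709 → Nov 3, 1710: 365 days.
Nov 3, 1710 → Nov 3, 1711: 365 days.
Nov 3, 1711 → Nov 3, 1712: 366 days (Feb 29, 1712 is in that span).
Nov 3, 1712 → Nov 3, 1713: 365 days.
Nov 3, 1713 → Nov 3, 1714: 365 days.
Nov 3, 1714 → Nov 3, 1715: 365 days.
Nov 3, 1715 → Nov 3, 1716: 366 days (Feb 29, 1716 is in that span).
Nov 3, 1716 → Nov 3, 1717: 365 days.
Nov 3, 1717 → Nov 3, 1718: 365 days.
Nov 3, 1718 → Nov 3, 1719: 365 days.
Nov 3, 1719 → Nov 3, 1720: 366 days (Feb 29, 1720 is in that span).
Nov 3, 1720 → Nov 3, 1721: 365 days.
Nov 3, 1721 → Nov 3, 1722: 365 days.
Nov 3, 1722 → Dec 3, 1722: 30 days (November has 30).
Dec 3, 1722 → Jan 3, 1723: 31 days (December has 31).
Jan 3, 1723 → Feb 3, 1723: 31 days (January has 31).
Feb 3, 1723 → Mar 3, 1723: 28 days (February has 28).
Mar 3, 1723 → Apr 3, 1723: 31 days (March has 31).
Apr 3, 1723 → Apr 12, 1723: 9 days.
Total: 7830 days.

7830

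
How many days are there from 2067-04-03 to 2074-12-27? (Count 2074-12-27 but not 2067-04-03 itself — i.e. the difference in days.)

Apr 3, 2067 → Apr 3, 2068: 366 days (Feb 29, 2068 is in that span).
Apr 3, 2068 → Apr 3, 2069: 365 days.
Apr 3, 2069 → Apr 3, 2070: 365 days.
Apr 3, 2070 → Apr 3, 2071: 365 days.
Apr 3, 2071 → Apr 3, 2072: 366 days (Feb 29, 2072 is in that span).
Apr 3, 2072 → Apr 3, 2073: 365 days.
Apr 3, 2073 → Apr 3, 2074: 365 days.
Apr 3, 2074 → May 3, 2074: 30 days (April has 30).
May 3, 2074 → Jun 3, 2074: 31 days (May has 31).
Jun 3, 2074 → Jul 3, 2074: 30 days (June has 30).
Jul 3, 2074 → Aug 3, 2074: 31 days (July has 31).
Aug 3, 2074 → Sep 3, 2074: 31 days (August has 31).
Sep 3, 2074 → Oct 3, 2074: 30 days (September has 30).
Oct 3, 2074 → Nov 3, 2074: 31 days (October has 31).
Nov 3, 2074 → Dec 3, 2074: 30 days (November has 30).
Dec 3, 2074 → Dec 27, 2074: 24 days.
Total: 2825 days.

2825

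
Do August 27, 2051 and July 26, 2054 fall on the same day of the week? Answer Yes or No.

Yes

From Aug 27, 2051 to Jul 26, 2054 is 1064 days.
1064 mod 7 = 0, so they are the same weekday.
(Aug 27, 2051 is a Sunday; Jul 26, 2054 is a Sunday.)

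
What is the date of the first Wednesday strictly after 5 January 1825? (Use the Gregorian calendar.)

Jan 5, 1825 is a Wednesday.
From Wednesday to the next Wednesday is 7 days.
Jan 5, 1825 + 7 = Jan 12, 1825.

January 12, 1825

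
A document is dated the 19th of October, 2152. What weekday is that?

Doomsday rule: the anchor day for the 2100s is Sunday. For year 52: 52÷12 = 4 r 4, and 4÷4 = 1, so 4+4+1 = 9.
Sunday + 9 ≡ Tuesday — that's 2152's doomsday.
In October the doomsday date is Oct 10.
Oct 19 is 9 days after Oct 10; 9 mod 7 = 2, so Tuesday + 2 = Thursday.

Thursday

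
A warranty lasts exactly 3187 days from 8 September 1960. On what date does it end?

May 31, 1969

+365 (one year) → Sep 8, 1961 (2822 left).
+365 (one year) → Sep 8, 1962 (2457 left).
+365 (one year) → Sep 8, 1963 (2092 left).
+366 (one year; includes Feb 29, 1964) → Sep 8, 1964 (1726 left).
+365 (one year) → Sep 8, 1965 (1361 left).
+365 (one year) → Sep 8, 1966 (996 left).
+365 (one year) → Sep 8, 1967 (631 left).
+366 (one year; includes Feb 29, 1968) → Sep 8, 1968 (265 left).
Sep has 30 days: +23 → Oct 1, 1968 (242 left).
Oct has 31 days: +31 → Nov 1, 1968 (211 left).
Nov has 30 days: +30 → Dec 1, 1968 (181 left).
Dec has 31 days: +31 → Jan 1, 1969 (150 left).
Jan has 31 days: +31 → Feb 1, 1969 (119 left).
Feb has 28 days: +28 → Mar 1, 1969 (91 left).
Mar has 31 days: +31 → Apr 1, 1969 (60 left).
Apr has 30 days: +30 → May 1, 1969 (30 left).
+30 → May 31, 1969.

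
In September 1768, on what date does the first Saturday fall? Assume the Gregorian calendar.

September 3, 1768

September 1, 1768 is a Thursday.
The first Saturday is therefore September 3 (2 days later).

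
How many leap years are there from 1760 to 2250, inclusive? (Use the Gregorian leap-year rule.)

119

Multiples of 4 in [1760,2250]: 123.
Of those, multiples of 100: 5 (not leap unless ÷400).
Multiples of 400: 1.
Leap years = 123 − 5 + 1 = 119.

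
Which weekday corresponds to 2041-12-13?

January 1, 2041 is a Tuesday.
Jan 1, 2041 → Feb 1, 2041: 31 days (January has 31).
Feb 1, 2041 → Mar 1, 2041: 28 days (February has 28).
Mar 1, 2041 → Apr 1, 2041: 31 days (March has 31).
Apr 1, 2041 → May 1, 2041: 30 days (April has 30).
May 1, 2041 → Jun 1, 2041: 31 days (May has 31).
Jun 1, 2041 → Jul 1, 2041: 30 days (June has 30).
Jul 1, 2041 → Aug 1, 2041: 31 days (July has 31).
Aug 1, 2041 → Sep 1, 2041: 31 days (August has 31).
Sep 1, 2041 → Oct 1, 2041: 30 days (September has 30).
Oct 1, 2041 → Nov 1, 2041: 31 days (October has 31).
Nov 1, 2041 → Dec 1, 2041: 30 days (November has 30).
Dec 1, 2041 → Dec 13, 2041: 12 days.
Total: 346 days.
346 mod 7 = 3, so Tuesday + 3 = Friday.

Friday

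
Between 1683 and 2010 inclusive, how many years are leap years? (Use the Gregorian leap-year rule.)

Multiples of 4 in [1683,2010]: 82.
Of those, multiples of 100: 4 (not leap unless ÷400).
Multiples of 400: 1.
Leap years = 82 − 4 + 1 = 79.

79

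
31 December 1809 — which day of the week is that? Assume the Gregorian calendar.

Doomsday rule: the anchor day for the 1800s is Friday. For year 09: 9÷12 = 0 r 9, and 9÷4 = 2, so 0+9+2 = 11.
Friday + 11 ≡ Tuesday — that's 1809's doomsday.
In December the doomsday date is Dec 12.
Dec 31 is 19 days after Dec 12; 19 mod 7 = 5, so Tuesday + 5 = Sunday.

Sunday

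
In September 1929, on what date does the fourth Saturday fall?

September 1, 1929 is a Sunday.
The first Saturday is therefore September 7 (6 days later).
The fourth Saturday is 7 + 3×7 = September 28.

September 28, 1929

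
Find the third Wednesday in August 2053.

August 1, 2053 is a Friday.
The first Wednesday is therefore August 6 (5 days later).
The third Wednesday is 6 + 2×7 = August 20.

August 20, 2053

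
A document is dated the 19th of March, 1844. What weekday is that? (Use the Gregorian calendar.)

Doomsday rule: the anchor day for the 1800s is Friday. For year 44: 44÷12 = 3 r 8, and 8÷4 = 2, so 3+8+2 = 13.
Friday + 13 ≡ Thursday — that's 1844's doomsday.
In March the doomsday date is Mar 14.
Mar 19 is 5 days after Mar 14; 5 mod 7 = 5, so Thursday + 5 = Tuesday.

Tuesday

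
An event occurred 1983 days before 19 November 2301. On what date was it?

−365 (one year) → Nov 19, 2300 (1618 left).
−365 (one year) → Nov 19, 2299 (1253 left).
−365 (one year) → Nov 19, 2298 (888 left).
−365 (one year) → Nov 19, 2297 (523 left).
−365 (one year) → Nov 19, 2296 (158 left).
−19 → Oct 31, 2296 (end of Oct, 31 days; 139 left).
−31 → Sep 30, 2296 (end of Sep, 30 days; 108 left).
−30 → Aug 31, 2296 (end of Aug, 31 days; 78 left).
−31 → Jul 31, 2296 (end of Jul, 31 days; 47 left).
−31 → Jun 30, 2296 (end of Jun, 30 days; 16 left).
−16 → Jun 14, 2296.

June 14, 2296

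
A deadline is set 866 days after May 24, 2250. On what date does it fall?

October 6, 2252

+365 (one year) → May 24, 2251 (501 left).
+366 (one year; includes Feb 29, 2252) → May 24, 2252 (135 left).
May has 31 days: +8 → Jun 1, 2252 (127 left).
Jun has 30 days: +30 → Jul 1, 2252 (97 left).
Jul has 31 days: +31 → Aug 1, 2252 (66 left).
Aug has 31 days: +31 → Sep 1, 2252 (35 left).
Sep has 30 days: +30 → Oct 1, 2252 (5 left).
+5 → Oct 6, 2252.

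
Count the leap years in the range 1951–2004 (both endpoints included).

14

Multiples of 4 in [1951,2004]: 14.
Of those, multiples of 100: 1 (not leap unless ÷400).
Multiples of 400: 1.
Leap years = 14 − 1 + 1 = 14.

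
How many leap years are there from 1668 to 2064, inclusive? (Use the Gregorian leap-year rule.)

97

Multiples of 4 in [1668,2064]: 100.
Of those, multiples of 100: 4 (not leap unless ÷400).
Multiples of 400: 1.
Leap years = 100 − 4 + 1 = 97.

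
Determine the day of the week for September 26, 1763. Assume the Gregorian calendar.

Monday

Doomsday rule: the anchor day for the 1700s is Sunday. For year 63: 63÷12 = 5 r 3, and 3÷4 = 0, so 5+3+0 = 8.
Sunday + 8 ≡ Monday — that's 1763's doomsday.
In September the doomsday date is Sep 5.
Sep 26 is 21 days after Sep 5; 21 mod 7 = 0, so Monday + 0 = Monday.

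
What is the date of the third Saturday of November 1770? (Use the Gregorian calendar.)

November 17, 1770

November 1, 1770 is a Thursday.
The first Saturday is therefore November 3 (2 days later).
The third Saturday is 3 + 2×7 = November 17.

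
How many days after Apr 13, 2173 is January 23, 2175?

Apr 13, 2173 → Apr 13, 2174: 365 days.
Apr 13, 2174 → May 13, 2174: 30 days (April has 30).
May 13, 2174 → Jun 13, 2174: 31 days (May has 31).
Jun 13, 2174 → Jul 13, 2174: 30 days (June has 30).
Jul 13, 2174 → Aug 13, 2174: 31 days (July has 31).
Aug 13, 2174 → Sep 13, 2174: 31 days (August has 31).
Sep 13, 2174 → Oct 13, 2174: 30 days (September has 30).
Oct 13, 2174 → Nov 13, 2174: 31 days (October has 31).
Nov 13, 2174 → Dec 13, 2174: 30 days (November has 30).
Dec 13, 2174 → Jan 13, 2175: 31 days (December has 31).
Jan 13, 2175 → Jan 23, 2175: 10 days.
Total: 650 days.

650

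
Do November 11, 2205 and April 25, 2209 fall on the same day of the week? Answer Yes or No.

No

From Nov 11, 2205 to Apr 25, 2209 is 1261 days.
1261 mod 7 = 1, so they are different weekdays.
(Nov 11, 2205 is a Monday; Apr 25, 2209 is a Tuesday.)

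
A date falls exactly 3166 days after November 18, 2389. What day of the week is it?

First find the weekday of Nov 18, 2389. Doomsday rule: the anchor day for the 2300s is Wednesday. For year 89: 89÷12 = 7 r 5, and 5÷4 = 1, so 7+5+1 = 13.
Wednesday + 13 ≡ Tuesday — that's 2389's doomsday.
In November the doomsday date is Nov 7.
Nov 18 is 11 days after Nov 7; 11 mod 7 = 4, so Tuesday + 4 = Saturday.
3166 mod 7 = 2, so 3166 days after a Saturday is Saturday + 2 = Monday.

Monday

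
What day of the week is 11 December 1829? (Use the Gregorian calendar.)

Doomsday rule: the anchor day for the 1800s is Friday. For year 29: 29÷12 = 2 r 5, and 5÷4 = 1, so 2+5+1 = 8.
Friday + 8 ≡ Saturday — that's 1829's doomsday.
In December the doomsday date is Dec 12.
Dec 11 is 1 day before Dec 12; 1 mod 7 = 1, so Saturday − 1 = Friday.

Friday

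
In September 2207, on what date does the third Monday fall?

September 1, 2207 is a Tuesday.
The first Monday is therefore September 7 (6 days later).
The third Monday is 7 + 2×7 = September 21.

September 21, 2207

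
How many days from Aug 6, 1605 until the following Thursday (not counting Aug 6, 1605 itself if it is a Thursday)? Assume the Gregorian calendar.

Aug 6, 1605 is a Saturday.
From Saturday to the next Thursday is 5 days.

5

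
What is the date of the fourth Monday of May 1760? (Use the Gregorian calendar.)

May 26, 1760

May 1, 1760 is a Thursday.
The first Monday is therefore May 5 (4 days later).
The fourth Monday is 5 + 3×7 = May 26.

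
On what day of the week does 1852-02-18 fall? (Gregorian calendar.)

Doomsday rule: the anchor day for the 1800s is Friday. For year 52: 52÷12 = 4 r 4, and 4÷4 = 1, so 4+4+1 = 9.
Friday + 9 ≡ Sunday — that's 1852's doomsday.
In February the doomsday date is Feb 29 (1852 is a leap year (divisible by 4)).
Feb 18 is 11 days before Feb 29; 11 mod 7 = 4, so Sunday − 4 = Wednesday.

Wednesday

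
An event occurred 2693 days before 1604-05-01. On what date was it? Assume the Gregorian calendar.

−366 (one year; includes Feb 29, 1604) → May 1, 1603 (2327 left).
−365 (one year) → May 1, 1602 (1962 left).
−365 (one year) → May 1, 1601 (1597 left).
−365 (one year) → May 1, 1600 (1232 left).
−366 (one year; includes Feb 29, 1600) → May 1, 1599 (866 left).
−365 (one year) → May 1, 1598 (501 left).
−365 (one year) → May 1, 1597 (136 left).
−1 → Apr 30, 1597 (end of Apr, 30 days; 135 left).
−30 → Mar 31, 1597 (end of Mar, 31 days; 105 left).
−31 → Feb 28, 1597 (end of Feb, 28 days; 74 left).
−28 → Jan 31, 1597 (end of Jan, 31 days; 46 left).
−31 → Dec 31, 1596 (end of Dec, 31 days; 15 left).
−15 → Dec 16, 1596.

December 16, 1596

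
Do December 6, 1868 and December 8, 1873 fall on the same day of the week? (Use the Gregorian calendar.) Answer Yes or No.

No

From Dec 6, 1868 to Dec 8, 1873 is 1828 days.
1828 mod 7 = 1, so they are different weekdays.
(Dec 6, 1868 is a Sunday; Dec 8, 1873 is a Monday.)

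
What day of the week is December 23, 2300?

Doomsday rule: the anchor day for the 2300s is Wednesday. For year 00: 0÷12 = 0 r 0, and 0÷4 = 0, so 0+0+0 = 0.
Wednesday + 0 ≡ Wednesday — that's 2300's doomsday.
In December the doomsday date is Dec 12.
Dec 23 is 11 days after Dec 12; 11 mod 7 = 4, so Wednesday + 4 = Sunday.

Sunday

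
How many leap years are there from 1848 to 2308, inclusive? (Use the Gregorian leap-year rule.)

112

Multiples of 4 in [1848,2308]: 116.
Of those, multiples of 100: 5 (not leap unless ÷400).
Multiples of 400: 1.
Leap years = 116 − 5 + 1 = 112.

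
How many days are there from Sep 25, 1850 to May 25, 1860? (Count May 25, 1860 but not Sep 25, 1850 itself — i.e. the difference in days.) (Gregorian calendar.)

Sep 25, 1850 → Sep 25, 1851: 365 days.
Sep 25, 1851 → Sep 25, 1852: 366 days (Feb 29, 1852 is in that span).
Sep 25, 1852 → Sep 25, 1853: 365 days.
Sep 25, 1853 → Sep 25, 1854: 365 days.
Sep 25, 1854 → Sep 25, 1855: 365 days.
Sep 25, 1855 → Sep 25, 1856: 366 days (Feb 29, 1856 is in that span).
Sep 25, 1856 → Sep 25, 1857: 365 days.
Sep 25, 1857 → Sep 25, 1858: 365 days.
Sep 25, 1858 → Sep 25, 1859: 365 days.
Sep 25, 1859 → Oct 25, 1859: 30 days (September has 30).
Oct 25, 1859 → Nov 25, 1859: 31 days (October has 31).
Nov 25, 1859 → Dec 25, 1859: 30 days (November has 30).
Dec 25, 1859 → Jan 25, 1860: 31 days (December has 31).
Jan 25, 1860 → Feb 25, 1860: 31 days (January has 31).
Feb 25, 1860 → Mar 25, 1860: 29 days (February has 29).
Mar 25, 1860 → Apr 25, 1860: 31 days (March has 31).
Apr 25, 1860 → May 25, 1860: 30 days.
Total: 3530 days.

3530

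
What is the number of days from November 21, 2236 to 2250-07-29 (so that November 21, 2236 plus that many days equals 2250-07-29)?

Nov 21, 2236 → Nov 21, 2237: 365 days.
Nov 21, 2237 → Nov 21, 2238: 365 days.
Nov 21, 2238 → Nov 21, 2239: 365 days.
Nov 21, 2239 → Nov 21, 2240: 366 days (Feb 29, 2240 is in that span).
Nov 21, 2240 → Nov 21, 2241: 365 days.
Nov 21, 2241 → Nov 21, 2242: 365 days.
Nov 21, 2242 → Nov 21, 2243: 365 days.
Nov 21, 2243 → Nov 21, 2244: 366 days (Feb 29, 2244 is in that span).
Nov 21, 2244 → Nov 21, 2245: 365 days.
Nov 21, 2245 → Nov 21, 2246: 365 days.
Nov 21, 2246 → Nov 21, 2247: 365 days.
Nov 21, 2247 → Nov 21, 2248: 366 days (Feb 29, 2248 is in that span).
Nov 21, 2248 → Nov 21, 2249: 365 days.
Nov 21, 2249 → Dec 21, 2249: 30 days (November has 30).
Dec 21, 2249 → Jan 21, 2250: 31 days (December has 31).
Jan 21, 2250 → Feb 21, 2250: 31 days (January has 31).
Feb 21, 2250 → Mar 21, 2250: 28 days (February has 28).
Mar 21, 2250 → Apr 21, 2250: 31 days (March has 31).
Apr 21, 2250 → May 21, 2250: 30 days (April has 30).
May 21, 2250 → Jun 21, 2250: 31 days (May has 31).
Jun 21, 2250 → Jul 21, 2250: 30 days (June has 30).
Jul 21, 2250 → Jul 29, 2250: 8 days.
Total: 4998 days.

4998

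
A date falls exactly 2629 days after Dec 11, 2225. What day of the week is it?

Thursday

First find the weekday of Dec 11, 2225. Doomsday rule: the anchor day for the 2200s is Friday. For year 25: 25÷12 = 2 r 1, and 1÷4 = 0, so 2+1+0 = 3.
Friday + 3 ≡ Monday — that's 2225's doomsday.
In December the doomsday date is Dec 12.
Dec 11 is 1 day before Dec 12; 1 mod 7 = 1, so Monday − 1 = Sunday.
2629 mod 7 = 4, so 2629 days after a Sunday is Sunday + 4 = Thursday.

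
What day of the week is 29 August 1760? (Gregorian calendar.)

Friday

Doomsday rule: the anchor day for the 1700s is Sunday. For year 60: 60÷12 = 5 r 0, and 0÷4 = 0, so 5+0+0 = 5.
Sunday + 5 ≡ Friday — that's 1760's doomsday.
In August the doomsday date is Aug 8.
Aug 29 is 21 days after Aug 8; 21 mod 7 = 0, so Friday + 0 = Friday.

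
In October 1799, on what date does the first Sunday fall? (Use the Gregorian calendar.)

October 6, 1799

October 1, 1799 is a Tuesday.
The first Sunday is therefore October 6 (5 days later).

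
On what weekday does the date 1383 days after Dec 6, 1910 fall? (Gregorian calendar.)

First find the weekday of Dec 6, 1910. Doomsday rule: the anchor day for the 1900s is Wednesday. For year 10: 10÷12 = 0 r 10, and 10÷4 = 2, so 0+10+2 = 12.
Wednesday + 12 ≡ Monday — that's 1910's doomsday.
In December the doomsday date is Dec 12.
Dec 6 is 6 days before Dec 12; 6 mod 7 = 6, so Monday − 6 = Tuesday.
1383 mod 7 = 4, so 1383 days after a Tuesday is Tuesday + 4 = Saturday.

Saturday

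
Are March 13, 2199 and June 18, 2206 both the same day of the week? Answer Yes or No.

Yes

From Mar 13, 2199 to Jun 18, 2206 is 2653 days.
2653 mod 7 = 0, so they are the same weekday.
(Mar 13, 2199 is a Wednesday; Jun 18, 2206 is a Wednesday.)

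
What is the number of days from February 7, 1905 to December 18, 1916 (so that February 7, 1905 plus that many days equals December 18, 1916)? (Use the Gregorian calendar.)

4332

Feb 7, 1905 → Feb 7, 1906: 365 days.
Feb 7, 1906 → Feb 7, 1907: 365 days.
Feb 7, 1907 → Feb 7, 1908: 365 days.
Feb 7, 1908 → Feb 7, 1909: 366 days (Feb 29, 1908 is in that span).
Feb 7, 1909 → Feb 7, 1910: 365 days.
Feb 7, 1910 → Feb 7, 1911: 365 days.
Feb 7, 1911 → Feb 7, 1912: 365 days.
Feb 7, 1912 → Feb 7, 1913: 366 days (Feb 29, 1912 is in that span).
Feb 7, 1913 → Feb 7, 1914: 365 days.
Feb 7, 1914 → Feb 7, 1915: 365 days.
Feb 7, 1915 → Feb 7, 1916: 365 days.
Feb 7, 1916 → Mar 7, 1916: 29 days (February has 29).
Mar 7, 1916 → Apr 7, 1916: 31 days (March has 31).
Apr 7, 1916 → May 7, 1916: 30 days (April has 30).
May 7, 1916 → Jun 7, 1916: 31 days (May has 31).
Jun 7, 1916 → Jul 7, 1916: 30 days (June has 30).
Jul 7, 1916 → Aug 7, 1916: 31 days (July has 31).
Aug 7, 1916 → Sep 7, 1916: 31 days (August has 31).
Sep 7, 1916 → Oct 7, 1916: 30 days (September has 30).
Oct 7, 1916 → Nov 7, 1916: 31 days (October has 31).
Nov 7, 1916 → Dec 7, 1916: 30 days (November has 30).
Dec 7, 1916 → Dec 18, 1916: 11 days.
Total: 4332 days.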